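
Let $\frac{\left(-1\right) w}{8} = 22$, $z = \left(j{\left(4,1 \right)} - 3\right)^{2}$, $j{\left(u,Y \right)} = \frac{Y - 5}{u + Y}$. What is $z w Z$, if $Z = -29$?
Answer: $\frac{1842544}{25} \approx 73702.0$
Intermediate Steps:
$j{\left(u,Y \right)} = \frac{-5 + Y}{Y + u}$
$z = \frac{361}{25}$ ($z = \left(\frac{-5 + 1}{1 + 4} - 3\right)^{2} = \left(\frac{1}{5} \left(-4\right) - 3\right)^{2} = \left(- \frac{4}{5} - 3\right)^{2} = \left(- \frac{19}{5}\right)^{2} = \frac{361}{25} \approx 14.44$)
$w = -176$ ($w = \left(-8\right) 22 = -176$)
$z w Z = \frac{361}{25} \left(-176\right) \left(-29\right) = \left(- \frac{63536}{25}\right) \left(-29\right) = \frac{1842544}{25}$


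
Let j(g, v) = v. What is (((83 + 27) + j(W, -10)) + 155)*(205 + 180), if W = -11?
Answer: 98175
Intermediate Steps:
(((83 + 27) + j(W, -10)) + 155)*(205 + 180) = (((83 + 27) - 10) + 155)*(205 + 180) = ((110 - 10) + 155)*385 = (100 + 155)*385 = 255*385 = 98175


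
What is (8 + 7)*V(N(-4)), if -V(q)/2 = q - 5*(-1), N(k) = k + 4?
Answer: -150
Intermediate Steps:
N(k) = 4 + k
V(q) = -10 - 2*q (V(q) = -2*(q - 5*(-1)) = -2*(q + 5) = -2*(5 + q) = -10 - 2*q)
(8 + 7)*V(N(-4)) = (8 + 7)*(-10 - 2*(4 - 4)) = 15*(-10 - 2*0) = 15*(-10 + 0) = 15*(-10) = -150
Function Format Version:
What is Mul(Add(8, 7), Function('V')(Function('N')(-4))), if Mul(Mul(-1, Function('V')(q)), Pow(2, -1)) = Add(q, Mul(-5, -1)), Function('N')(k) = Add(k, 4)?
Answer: -150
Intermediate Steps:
Function('N')(k) = Add(4, k)
Function('V')(q) = Add(-10, Mul(-2, q)) (Function('V')(q) = Mul(-2, Add(q, Mul(-5, -1))) = Mul(-2, Add(q, 5)) = Mul(-2, Add(5, q)) = Add(-10, Mul(-2, q)))
Mul(Add(8, 7), Function('V')(Function('N')(-4))) = Mul(Add(8, 7), Add(-10, Mul(-2, Add(4, -4)))) = Mul(15, Add(-10, Mul(-2, 0))) = Mul(15, Add(-10, 0)) = Mul(15, -10) = -150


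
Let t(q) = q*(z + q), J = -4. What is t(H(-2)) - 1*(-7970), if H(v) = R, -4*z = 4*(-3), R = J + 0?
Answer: 7974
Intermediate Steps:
R = -4 (R = -4 + 0 = -4)
z = 3 (z = -(-3) = -¼*(-12) = 3)
H(v) = -4
t(q) = q*(3 + q)
t(H(-2)) - 1*(-7970) = -4*(3 - 4) - 1*(-7970) = -4*(-1) + 7970 = 4 + 7970 = 7974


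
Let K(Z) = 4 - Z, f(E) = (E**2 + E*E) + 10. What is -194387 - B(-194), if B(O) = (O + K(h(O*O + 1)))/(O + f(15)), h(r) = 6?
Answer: -3693339/19 ≈ -1.9439e+5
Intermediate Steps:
f(E) = 10 + 2*E**2 (f(E) = (E**2 + E**2) + 10 = 2*E**2 + 10 = 10 + 2*E**2)
B(O) = (-2 + O)/(460 + O) (B(O) = (O + (4 - 1*6))/(O + (10 + 2*15**2)) = (O + (4 - 6))/(O + (10 + 2*225)) = (O - 2)/(O + (10 + 450)) = (-2 + O)/(O + 460) = (-2 + O)/(460 + O))
-194387 - B(-194) = -194387 - (-2 - 194)/(460 - 194) = -194387 - (-196)/266 = -194387 - 1*(-14/19) = -194387 + 14/19 = -3693339/19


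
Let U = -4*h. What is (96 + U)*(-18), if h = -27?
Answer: -3672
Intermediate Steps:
U = 108 (U = -4*(-27) = 108)
(96 + U)*(-18) = (96 + 108)*(-18) = 204*(-18) = -3672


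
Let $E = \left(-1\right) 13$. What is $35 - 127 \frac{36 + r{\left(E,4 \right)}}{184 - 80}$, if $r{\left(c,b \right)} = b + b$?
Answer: $- \frac{487}{26} \approx -18.731$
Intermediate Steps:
$E = -13$
$r{\left(c,b \right)} = 2 b$
$35 - 127 \frac{36 + r{\left(E,4 \right)}}{184 - 80} = 35 - 127 \frac{36 + 2 \cdot 4}{184 - 80} = 35 - 127 \frac{36 + 8}{104} = 35 - 127 \cdot 44 \cdot \frac{1}{104} = 35 - \frac{1397}{26} = - \frac{487}{26}$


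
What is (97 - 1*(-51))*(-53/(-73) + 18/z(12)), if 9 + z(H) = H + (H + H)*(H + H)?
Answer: 1578716/14089 ≈ 112.05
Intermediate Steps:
z(H) = -9 + H + 4*H**2 (z(H) = -9 + (H + (H + H)*(H + H)) = -9 + (H + (2*H)*(2*H)) = -9 + (H + 4*H**2) = -9 + H + 4*H**2)
(97 - 1*(-51))*(-53/(-73) + 18/z(12)) = (97 - 1*(-51))*(-53/(-73) + 18/(-9 + 12 + 4*12**2)) = (97 + 51)*(-53*(-1/73) + 18/(-9 + 12 + 4*144)) = 148*(53/73 + 18/(-9 + 12 + 576)) = 148*(53/73 + 18/579) = 148*(53/73 + 18*(1/579)) = 148*(53/73 + 6/193) = 148*(10667/14089) = 1578716/14089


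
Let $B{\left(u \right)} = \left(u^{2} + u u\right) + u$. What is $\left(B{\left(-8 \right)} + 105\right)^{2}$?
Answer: $50625$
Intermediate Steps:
$B{\left(u \right)} = u + 2 u^{2}$ ($B{\left(u \right)} = \left(u^{2} + u^{2}\right) + u = 2 u^{2} + u = u + 2 u^{2}$)
$\left(B{\left(-8 \right)} + 105\right)^{2} = \left(- 8 \left(1 + 2 \left(-8\right)\right) + 105\right)^{2} = \left(- 8 \left(1 - 16\right) + 105\right)^{2} = \left(\left(-8\right) \left(-15\right) + 105\right)^{2} = \left(120 + 105\right)^{2} = 225^{2} = 50625$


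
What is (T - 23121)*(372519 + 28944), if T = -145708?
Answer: -67778596827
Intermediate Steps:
(T - 23121)*(372519 + 28944) = (-145708 - 23121)*(372519 + 28944) = -168829*401463 = -67778596827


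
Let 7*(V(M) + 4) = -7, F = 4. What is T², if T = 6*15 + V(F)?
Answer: 7225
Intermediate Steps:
V(M) = -5 (V(M) = -4 + (⅐)*(-7) = -4 - 1 = -5)
T = 85 (T = 6*15 - 5 = 90 - 5 = 85)
T² = 85² = 7225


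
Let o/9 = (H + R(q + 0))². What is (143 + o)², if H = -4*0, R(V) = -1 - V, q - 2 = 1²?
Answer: 82369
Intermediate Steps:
q = 3 (q = 2 + 1² = 2 + 1 = 3)
H = 0
o = 144 (o = 9*(0 + (-1 - (3 + 0)))² = 9*(0 + (-1 - 1*3))² = 9*(0 + (-1 - 3))² = 9*(0 - 4)² = 9*(-4)² = 9*16 = 144)
(143 + o)² = (143 + 144)² = 287² = 82369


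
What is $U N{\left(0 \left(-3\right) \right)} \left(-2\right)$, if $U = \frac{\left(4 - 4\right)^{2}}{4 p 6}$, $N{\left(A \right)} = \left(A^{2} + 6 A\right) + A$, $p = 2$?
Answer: $0$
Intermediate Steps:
$N{\left(A \right)} = A^{2} + 7 A$
$U = 0$ ($U = \frac{\left(4 - 4\right)^{2}}{4 \cdot 2 \cdot 6} = \frac{0^{2}}{8 \cdot 6} = \frac{0}{48} = 0 \cdot \frac{1}{48} = 0$)
$U N{\left(0 \left(-3\right) \right)} \left(-2\right) = 0 \cdot 0 \left(-3\right) \left(7 + 0 \left(-3\right)\right) \left(-2\right) = 0 \cdot 0 \left(7 + 0\right) \left(-2\right) = 0 \cdot 0 \cdot 7 \left(-2\right) = 0 \cdot 0 \left(-2\right) = 0 \left(-2\right) = 0$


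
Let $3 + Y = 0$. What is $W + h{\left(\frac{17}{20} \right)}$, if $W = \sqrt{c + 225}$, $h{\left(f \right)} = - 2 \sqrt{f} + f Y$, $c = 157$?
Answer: $- \frac{51}{20} + \sqrt{382} - \frac{\sqrt{85}}{5} \approx 15.151$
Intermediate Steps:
$Y = -3$ ($Y = -3 + 0 = -3$)
$h{\left(f \right)} = - 3 f - 2 \sqrt{f}$ ($h{\left(f \right)} = - 2 \sqrt{f} + f \left(-3\right) = - 2 \sqrt{f} - 3 f = - 3 f - 2 \sqrt{f}$)
$W = \sqrt{382}$ ($W = \sqrt{157 + 225} = \sqrt{382} \approx 19.545$)
$W + h{\left(\frac{17}{20} \right)} = \sqrt{382} - \left(2 \frac{\sqrt{85}}{10} + 3 \cdot 17 \cdot \frac{1}{20}\right) = \sqrt{382} - \left(\frac{51}{20} + 2 \sqrt{\frac{17}{20}}\right) = \sqrt{382} - \left(\frac{51}{20} + 2 \frac{\sqrt{85}}{10}\right) = \sqrt{382} - \left(\frac{51}{20} + \frac{\sqrt{85}}{5}\right) = - \frac{51}{20} + \sqrt{382} - \frac{\sqrt{85}}{5}$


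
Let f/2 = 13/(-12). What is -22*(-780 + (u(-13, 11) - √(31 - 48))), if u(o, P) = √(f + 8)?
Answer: 17160 - 11*√210/3 + 22*I*√17 ≈ 17107.0 + 90.708*I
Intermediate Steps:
f = -13/6 (f = 2*(13/(-12)) = 2*(13*(-1/12)) = 2*(-13/12) = -13/6 ≈ -2.1667)
u(o, P) = √210/6 (u(o, P) = √(-13/6 + 8) = √(35/6) = √210/6)
-22*(-780 + (u(-13, 11) - √(31 - 48))) = -22*(-780 + (√210/6 - √(31 - 48))) = -22*(-780 + (√210/6 - √(-17))) = -22*(-780 + (√210/6 - I*√17)) = -22*(-780 + √210/6 - I*√17) = 17160 - 11*√210/3 + 22*I*√17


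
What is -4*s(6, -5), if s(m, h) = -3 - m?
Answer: 36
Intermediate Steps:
-4*s(6, -5) = -4*(-3 - 1*6) = -4*(-3 - 6) = -4*(-9) = 36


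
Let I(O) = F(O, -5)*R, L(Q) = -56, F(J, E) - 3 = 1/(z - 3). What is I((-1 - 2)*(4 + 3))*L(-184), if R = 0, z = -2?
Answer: 0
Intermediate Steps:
F(J, E) = 14/5 (F(J, E) = 3 + 1/(-2 - 3) = 3 + 1/(-5) = 3 - ⅕ = 14/5)
I(O) = 0 (I(O) = (14/5)*0 = 0)
I((-1 - 2)*(4 + 3))*L(-184) = 0*(-56) = 0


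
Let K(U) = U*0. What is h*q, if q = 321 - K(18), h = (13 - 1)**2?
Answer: 46224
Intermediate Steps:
K(U) = 0
h = 144 (h = 12**2 = 144)
q = 321 (q = 321 - 1*0 = 321 + 0 = 321)
h*q = 144*321 = 46224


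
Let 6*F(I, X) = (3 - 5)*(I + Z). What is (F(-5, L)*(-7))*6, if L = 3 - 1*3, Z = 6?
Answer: 14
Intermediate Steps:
L = 0 (L = 3 - 3 = 0)
F(I, X) = -2 - I/3 (F(I, X) = ((3 - 5)*(I + 6))/6 = (-2*(6 + I))/6 = (-12 - 2*I)/6 = -2 - I/3)
(F(-5, L)*(-7))*6 = ((-2 - ⅓*(-5))*(-7))*6 = ((-2 + 5/3)*(-7))*6 = -⅓*(-7)*6 = (7/3)*6 = 14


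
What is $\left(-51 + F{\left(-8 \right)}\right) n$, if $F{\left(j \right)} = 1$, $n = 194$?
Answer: $-9700$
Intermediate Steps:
$\left(-51 + F{\left(-8 \right)}\right) n = \left(-51 + 1\right) 194 = \left(-50\right) 194 = -9700$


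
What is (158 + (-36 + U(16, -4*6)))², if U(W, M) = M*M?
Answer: 487204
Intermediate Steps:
U(W, M) = M²
(158 + (-36 + U(16, -4*6)))² = (158 + (-36 + (-4*6)²))² = (158 + (-36 + (-24)²))² = (158 + (-36 + 576))² = (158 + 540)² = 698² = 487204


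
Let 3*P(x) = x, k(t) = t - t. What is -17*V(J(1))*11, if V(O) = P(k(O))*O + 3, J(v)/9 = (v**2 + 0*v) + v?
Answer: -561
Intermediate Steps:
J(v) = 9*v + 9*v**2 (J(v) = 9*((v**2 + 0*v) + v) = 9*((v**2 + 0) + v) = 9*(v**2 + v) = 9*(v + v**2) = 9*v + 9*v**2)
k(t) = 0
P(x) = x/3
V(O) = 3 (V(O) = ((1/3)*0)*O + 3 = 0*O + 3 = 0 + 3 = 3)
-17*V(J(1))*11 = -17*3*11 = -51*11 = -561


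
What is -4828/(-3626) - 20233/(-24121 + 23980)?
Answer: 37022803/255633 ≈ 144.83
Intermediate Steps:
-4828/(-3626) - 20233/(-24121 + 23980) = -4828*(-1/3626) - 20233/(-141) = 2414/1813 - 20233*(-1/141) = 2414/1813 + 20233/141 = 37022803/255633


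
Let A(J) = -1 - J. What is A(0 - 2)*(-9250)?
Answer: -9250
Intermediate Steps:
A(0 - 2)*(-9250) = (-1 - (0 - 2))*(-9250) = (-1 - 1*(-2))*(-9250) = (-1 + 2)*(-9250) = 1*(-9250) = -9250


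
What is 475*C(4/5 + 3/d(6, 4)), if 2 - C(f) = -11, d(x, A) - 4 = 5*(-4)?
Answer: 6175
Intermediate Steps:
d(x, A) = -16 (d(x, A) = 4 + 5*(-4) = 4 - 20 = -16)
C(f) = 13 (C(f) = 2 - 1*(-11) = 2 + 11 = 13)
475*C(4/5 + 3/d(6, 4)) = 475*13 = 6175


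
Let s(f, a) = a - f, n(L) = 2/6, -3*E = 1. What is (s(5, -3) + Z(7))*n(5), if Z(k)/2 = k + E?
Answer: 16/9 ≈ 1.7778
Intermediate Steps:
E = -1/3 (E = -1/3*1 = -1/3 ≈ -0.33333)
n(L) = 1/3 (n(L) = 2*(1/6) = 1/3)
Z(k) = -2/3 + 2*k (Z(k) = 2*(k - 1/3) = 2*(-1/3 + k) = -2/3 + 2*k)
(s(5, -3) + Z(7))*n(5) = ((-3 - 1*5) + (-2/3 + 2*7))*(1/3) = ((-3 - 5) + (-2/3 + 14))*(1/3) = (-8 + 40/3)*(1/3) = (16/3)*(1/3) = 16/9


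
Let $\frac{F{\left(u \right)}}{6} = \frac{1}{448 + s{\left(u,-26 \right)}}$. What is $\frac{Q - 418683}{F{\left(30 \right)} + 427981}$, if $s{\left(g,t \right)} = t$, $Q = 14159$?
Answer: $- \frac{42677282}{45151997} \approx -0.94519$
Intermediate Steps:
$F{\left(u \right)} = \frac{3}{211}$ ($F{\left(u \right)} = \frac{6}{448 - 26} = \frac{6}{422} = 6 \cdot \frac{1}{422} = \frac{3}{211}$)
$\frac{Q - 418683}{F{\left(30 \right)} + 427981} = \frac{14159 - 418683}{\frac{3}{211} + 427981} = - \frac{404524}{\frac{90303994}{211}} = \left(-404524\right) \frac{211}{90303994} = - \frac{42677282}{45151997}$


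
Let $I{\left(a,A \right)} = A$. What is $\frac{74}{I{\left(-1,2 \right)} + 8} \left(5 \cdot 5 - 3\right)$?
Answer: $\frac{814}{5} \approx 162.8$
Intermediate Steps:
$\frac{74}{I{\left(-1,2 \right)} + 8} \left(5 \cdot 5 - 3\right) = \frac{74}{2 + 8} \left(5 \cdot 5 - 3\right) = \frac{74}{10} \left(25 - 3\right) = 74 \cdot \frac{1}{10} \cdot 22 = \frac{37}{5} \cdot 22 = \frac{814}{5}$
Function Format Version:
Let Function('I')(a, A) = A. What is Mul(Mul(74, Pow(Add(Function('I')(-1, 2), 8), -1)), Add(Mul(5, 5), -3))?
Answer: Rational(814, 5) ≈ 162.80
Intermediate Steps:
Mul(Mul(74, Pow(Add(Function('I')(-1, 2), 8), -1)), Add(Mul(5, 5), -3)) = Mul(Mul(74, Pow(Add(2, 8), -1)), Add(Mul(5, 5), -3)) = Mul(Mul(74, Pow(10, -1)), Add(25, -3)) = Mul(Mul(74, Rational(1, 10)), 22) = Mul(Rational(37, 5), 22) = Rational(814, 5)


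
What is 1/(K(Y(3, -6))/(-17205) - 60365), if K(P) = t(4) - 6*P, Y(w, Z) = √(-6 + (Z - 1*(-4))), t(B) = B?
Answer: -17868765957945/1078648061205669529 - 206460*I*√2/1078648061205669529 ≈ -1.6566e-5 - 2.7069e-13*I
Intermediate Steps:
Y(w, Z) = √(-2 + Z) (Y(w, Z) = √(-6 + (Z + 4)) = √(-6 + (4 + Z)) = √(-2 + Z))
K(P) = 4 - 6*P
1/(K(Y(3, -6))/(-17205) - 60365) = 1/((4 - 6*√(-2 - 6))/(-17205) - 60365) = 1/((4 - 12*I*√2)*(-1/17205) - 60365) = 1/((-4/17205 + 4*I*√2/5735) - 60365) = 1/(-1038579829/17205 + 4*I*√2/5735)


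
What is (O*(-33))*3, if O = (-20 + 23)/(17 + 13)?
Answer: -99/10 ≈ -9.9000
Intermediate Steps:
O = 1/10 (O = 3/30 = 3*(1/30) = 1/10 ≈ 0.10000)
(O*(-33))*3 = ((1/10)*(-33))*3 = -33/10*3 = -99/10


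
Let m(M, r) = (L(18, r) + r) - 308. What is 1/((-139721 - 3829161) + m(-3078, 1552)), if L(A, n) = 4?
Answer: -1/3967634 ≈ -2.5204e-7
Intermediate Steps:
m(M, r) = -304 + r (m(M, r) = (4 + r) - 308 = -304 + r)
1/((-139721 - 3829161) + m(-3078, 1552)) = 1/((-139721 - 3829161) + (-304 + 1552)) = 1/(-3968882 + 1248) = 1/(-3967634) = -1/3967634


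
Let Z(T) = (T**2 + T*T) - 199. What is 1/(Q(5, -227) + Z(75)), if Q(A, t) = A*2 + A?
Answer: 1/11066 ≈ 9.0367e-5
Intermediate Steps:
Q(A, t) = 3*A (Q(A, t) = 2*A + A = 3*A)
Z(T) = -199 + 2*T**2 (Z(T) = (T**2 + T**2) - 199 = 2*T**2 - 199 = -199 + 2*T**2)
1/(Q(5, -227) + Z(75)) = 1/(3*5 + (-199 + 2*75**2)) = 1/(15 + (-199 + 2*5625)) = 1/(15 + (-199 + 11250)) = 1/(15 + 11051) = 1/11066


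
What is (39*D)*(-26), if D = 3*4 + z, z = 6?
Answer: -18252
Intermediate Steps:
D = 18 (D = 3*4 + 6 = 12 + 6 = 18)
(39*D)*(-26) = (39*18)*(-26) = 702*(-26) = -18252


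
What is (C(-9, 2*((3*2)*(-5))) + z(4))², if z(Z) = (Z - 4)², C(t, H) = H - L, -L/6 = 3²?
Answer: 36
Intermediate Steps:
L = -54 (L = -6*3² = -6*9 = -54)
C(t, H) = 54 + H (C(t, H) = H - 1*(-54) = H + 54 = 54 + H)
z(Z) = (-4 + Z)²
(C(-9, 2*((3*2)*(-5))) + z(4))² = ((54 + 2*((3*2)*(-5))) + (-4 + 4)²)² = ((54 + 2*(6*(-5))) + 0²)² = ((54 + 2*(-30)) + 0)² = ((54 - 60) + 0)² = (-6 + 0)² = (-6)² = 36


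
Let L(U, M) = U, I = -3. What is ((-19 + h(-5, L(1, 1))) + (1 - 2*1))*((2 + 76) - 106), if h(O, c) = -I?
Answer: 476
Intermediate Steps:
h(O, c) = 3 (h(O, c) = -1*(-3) = 3)
((-19 + h(-5, L(1, 1))) + (1 - 2*1))*((2 + 76) - 106) = ((-19 + 3) + (1 - 2*1))*((2 + 76) - 106) = (-16 + (1 - 2))*(78 - 106) = (-16 - 1)*(-28) = -17*(-28) = 476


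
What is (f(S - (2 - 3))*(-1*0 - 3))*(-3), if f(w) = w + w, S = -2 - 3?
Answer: -72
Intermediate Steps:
S = -5
f(w) = 2*w
(f(S - (2 - 3))*(-1*0 - 3))*(-3) = ((2*(-5 - (2 - 3)))*(-1*0 - 3))*(-3) = ((2*(-5 - 1*(-1)))*(0 - 3))*(-3) = ((2*(-5 + 1))*(-3))*(-3) = ((2*(-4))*(-3))*(-3) = -8*(-3)*(-3) = 24*(-3) = -72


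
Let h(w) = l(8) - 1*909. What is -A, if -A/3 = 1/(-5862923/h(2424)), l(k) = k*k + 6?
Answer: 2517/5862923 ≈ 0.00042931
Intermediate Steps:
l(k) = 6 + k² (l(k) = k² + 6 = 6 + k²)
h(w) = -839 (h(w) = (6 + 8²) - 1*909 = (6 + 64) - 909 = 70 - 909 = -839)
A = -2517/5862923 (A = -3/((-5862923/(-839))) = -3/((-5862923*(-1/839))) = -3/5862923/839 = -3*839/5862923 = -2517/5862923 ≈ -0.00042931)
-A = -1*(-2517/5862923) = 2517/5862923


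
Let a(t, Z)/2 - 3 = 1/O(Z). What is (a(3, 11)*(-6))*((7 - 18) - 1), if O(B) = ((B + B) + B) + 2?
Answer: 15264/35 ≈ 436.11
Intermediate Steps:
O(B) = 2 + 3*B (O(B) = (2*B + B) + 2 = 3*B + 2 = 2 + 3*B)
a(t, Z) = 6 + 2/(2 + 3*Z)
(a(3, 11)*(-6))*((7 - 18) - 1) = ((2*(7 + 9*11)/(2 + 3*11))*(-6))*((7 - 18) - 1) = ((2*(7 + 99)/(2 + 33))*(-6))*(-11 - 1) = ((2*106/35)*(-6))*(-12) = ((2*(1/35)*106)*(-6))*(-12) = ((212/35)*(-6))*(-12) = -1272/35*(-12) = 15264/35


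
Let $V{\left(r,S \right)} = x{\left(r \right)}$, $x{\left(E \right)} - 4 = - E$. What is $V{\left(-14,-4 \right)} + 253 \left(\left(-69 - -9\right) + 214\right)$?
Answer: $38980$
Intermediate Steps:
$x{\left(E \right)} = 4 - E$
$V{\left(r,S \right)} = 4 - r$
$V{\left(-14,-4 \right)} + 253 \left(\left(-69 - -9\right) + 214\right) = \left(4 - -14\right) + 253 \left(\left(-69 - -9\right) + 214\right) = \left(4 + 14\right) + 253 \left(\left(-69 + 9\right) + 214\right) = 18 + 253 \left(-60 + 214\right) = 18 + 253 \cdot 154 = 18 + 38962 = 38980$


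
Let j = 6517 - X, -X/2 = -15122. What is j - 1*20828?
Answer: -44555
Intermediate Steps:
X = 30244 (X = -2*(-15122) = 30244)
j = -23727 (j = 6517 - 1*30244 = 6517 - 30244 = -23727)
j - 1*20828 = -23727 - 1*20828 = -23727 - 20828 = -44555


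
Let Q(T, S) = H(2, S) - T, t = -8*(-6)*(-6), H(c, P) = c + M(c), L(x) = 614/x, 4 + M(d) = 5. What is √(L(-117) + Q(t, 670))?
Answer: √434629/39 ≈ 16.904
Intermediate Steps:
M(d) = 1 (M(d) = -4 + 5 = 1)
H(c, P) = 1 + c (H(c, P) = c + 1 = 1 + c)
t = -288 (t = 48*(-6) = -288)
Q(T, S) = 3 - T (Q(T, S) = (1 + 2) - T = 3 - T)
√(L(-117) + Q(t, 670)) = √(614/(-117) + (3 - 1*(-288))) = √(614*(-1/117) + (3 + 288)) = √(-614/117 + 291) = √(33433/117) = √434629/39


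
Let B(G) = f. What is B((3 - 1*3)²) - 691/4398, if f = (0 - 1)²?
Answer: 3707/4398 ≈ 0.84288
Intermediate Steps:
f = 1 (f = (-1)² = 1)
B(G) = 1
B((3 - 1*3)²) - 691/4398 = 1 - 691/4398 = 3707/4398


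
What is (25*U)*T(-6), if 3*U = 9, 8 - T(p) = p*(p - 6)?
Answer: -4800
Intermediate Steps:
T(p) = 8 - p*(-6 + p) (T(p) = 8 - p*(p - 6) = 8 - p*(-6 + p))
U = 3 (U = (1/3)*9 = 3)
(25*U)*T(-6) = (25*3)*(8 - 1*(-6)**2 + 6*(-6)) = 75*(8 - 1*36 - 36) = 75*(8 - 36 - 36) = 75*(-64) = -4800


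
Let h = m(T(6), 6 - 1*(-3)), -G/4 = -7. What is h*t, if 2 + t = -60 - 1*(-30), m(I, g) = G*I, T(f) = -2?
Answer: 1792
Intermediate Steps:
G = 28 (G = -4*(-7) = 28)
m(I, g) = 28*I
h = -56 (h = 28*(-2) = -56)
t = -32 (t = -2 + (-60 - 1*(-30)) = -2 + (-60 + 30) = -2 - 30 = -32)
h*t = -56*(-32) = 1792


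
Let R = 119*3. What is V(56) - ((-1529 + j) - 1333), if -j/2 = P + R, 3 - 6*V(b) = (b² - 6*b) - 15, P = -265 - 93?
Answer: 7189/3 ≈ 2396.3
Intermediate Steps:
P = -358
R = 357
V(b) = 3 + b - b²/6 (V(b) = ½ - ((b² - 6*b) - 15)/6 = ½ - (-15 + b² - 6*b)/6 = ½ + (5/2 + b - b²/6) = 3 + b - b²/6)
j = 2 (j = -2*(-358 + 357) = -2*(-1) = 2)
V(56) - ((-1529 + j) - 1333) = (3 + 56 - ⅙*56²) - ((-1529 + 2) - 1333) = (3 + 56 - ⅙*3136) - (-1527 - 1333) = (3 + 56 - 1568/3) - 1*(-2860) = -1391/3 + 2860 = 7189/3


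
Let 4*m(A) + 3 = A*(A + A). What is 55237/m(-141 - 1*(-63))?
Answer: 220948/12165 ≈ 18.163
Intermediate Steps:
m(A) = -¾ + A²/2 (m(A) = -¾ + (A*(A + A))/4 = -¾ + (A*(2*A))/4 = -¾ + (2*A²)/4 = -¾ + A²/2)
55237/m(-141 - 1*(-63)) = 55237/(-¾ + (-141 - 1*(-63))²/2) = 55237/(-¾ + (-141 + 63)²/2) = 55237/(-¾ + (½)*(-78)²) = 55237/(-¾ + (½)*6084) = 55237/(-¾ + 3042) = 55237/(12165/4) = 55237*(4/12165) = 220948/12165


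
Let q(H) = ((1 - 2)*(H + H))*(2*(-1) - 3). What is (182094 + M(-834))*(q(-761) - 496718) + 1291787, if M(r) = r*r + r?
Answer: -442201567861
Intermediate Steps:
M(r) = r + r² (M(r) = r² + r = r + r²)
q(H) = 10*H (q(H) = (-2*H)*(-2 - 3) = -2*H*(-5) = 10*H)
(182094 + M(-834))*(q(-761) - 496718) + 1291787 = (182094 - 834*(1 - 834))*(10*(-761) - 496718) + 1291787 = (182094 - 834*(-833))*(-7610 - 496718) + 1291787 = (182094 + 694722)*(-504328) + 1291787 = 876816*(-504328) + 1291787 = -442202859648 + 1291787 = -442201567861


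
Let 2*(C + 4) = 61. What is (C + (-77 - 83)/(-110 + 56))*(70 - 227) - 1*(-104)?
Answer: -244171/54 ≈ -4521.7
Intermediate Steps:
C = 53/2 (C = -4 + (½)*61 = -4 + 61/2 = 53/2 ≈ 26.500)
(C + (-77 - 83)/(-110 + 56))*(70 - 227) - 1*(-104) = (53/2 + (-77 - 83)/(-110 + 56))*(70 - 227) - 1*(-104) = (53/2 - 160/(-54))*(-157) + 104 = (53/2 - 160*(-1/54))*(-157) + 104 = (53/2 + 80/27)*(-157) + 104 = (1591/54)*(-157) + 104 = -249787/54 + 104 = -244171/54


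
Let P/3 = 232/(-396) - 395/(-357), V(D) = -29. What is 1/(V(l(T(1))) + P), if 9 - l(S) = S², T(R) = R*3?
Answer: -3927/107750 ≈ -0.036445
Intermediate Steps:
T(R) = 3*R
l(S) = 9 - S²
P = 6133/3927 (P = 3*(232/(-396) - 395/(-357)) = 3*(232*(-1/396) - 395*(-1/357)) = 3*(-58/99 + 395/357) = 3*(6133/11781) = 6133/3927 ≈ 1.5618)
1/(V(l(T(1))) + P) = 1/(-29 + 6133/3927) = 1/(-107750/3927) = -3927/107750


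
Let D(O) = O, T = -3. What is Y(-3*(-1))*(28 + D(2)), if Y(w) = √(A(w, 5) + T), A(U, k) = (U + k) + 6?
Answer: 30*√11 ≈ 99.499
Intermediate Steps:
A(U, k) = 6 + U + k
Y(w) = √(8 + w) (Y(w) = √((6 + w + 5) - 3) = √((11 + w) - 3) = √(8 + w))
Y(-3*(-1))*(28 + D(2)) = √(8 - 3*(-1))*(28 + 2) = √(8 + 3)*30 = √11*30 = 30*√11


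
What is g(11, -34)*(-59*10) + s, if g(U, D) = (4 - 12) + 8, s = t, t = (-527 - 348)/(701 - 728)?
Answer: 875/27 ≈ 32.407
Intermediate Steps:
t = 875/27 (t = -875/(-27) = -875*(-1/27) = 875/27 ≈ 32.407)
s = 875/27 ≈ 32.407
g(U, D) = 0 (g(U, D) = -8 + 8 = 0)
g(11, -34)*(-59*10) + s = 0*(-59*10) + 875/27 = 0*(-590) + 875/27 = 0 + 875/27 = 875/27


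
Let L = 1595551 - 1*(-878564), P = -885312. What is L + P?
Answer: 1588803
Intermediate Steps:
L = 2474115 (L = 1595551 + 878564 = 2474115)
L + P = 2474115 - 885312 = 1588803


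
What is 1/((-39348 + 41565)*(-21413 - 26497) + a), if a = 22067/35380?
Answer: -35380/3757938686533 ≈ -9.4147e-9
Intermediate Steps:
a = 22067/35380 (a = 22067*(1/35380) = 22067/35380 ≈ 0.62371)
1/((-39348 + 41565)*(-21413 - 26497) + a) = 1/((-39348 + 41565)*(-21413 - 26497) + 22067/35380) = 1/(2217*(-47910) + 22067/35380) = 1/(-106216470 + 22067/35380) = 1/(-3757938686533/35380) = -35380/3757938686533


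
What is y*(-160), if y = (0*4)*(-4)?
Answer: 0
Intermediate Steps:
y = 0 (y = 0*(-4) = 0)
y*(-160) = 0*(-160) = 0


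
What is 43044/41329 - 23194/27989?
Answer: 246173690/1156757381 ≈ 0.21281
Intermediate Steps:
43044/41329 - 23194/27989 = 246173690/1156757381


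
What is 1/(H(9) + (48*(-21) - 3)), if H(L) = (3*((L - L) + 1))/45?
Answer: -15/15164 ≈ -0.00098919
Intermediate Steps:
H(L) = 1/15 (H(L) = (3*(0 + 1))*(1/45) = (3*1)*(1/45) = 3*(1/45) = 1/15)
1/(H(9) + (48*(-21) - 3)) = 1/(1/15 + (48*(-21) - 3)) = 1/(1/15 + (-1008 - 3)) = 1/(1/15 - 1011) = 1/(-15164/15) = -15/15164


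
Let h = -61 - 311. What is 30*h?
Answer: -11160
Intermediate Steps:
h = -372
30*h = 30*(-372) = -11160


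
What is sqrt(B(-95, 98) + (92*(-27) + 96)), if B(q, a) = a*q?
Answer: I*sqrt(11698) ≈ 108.16*I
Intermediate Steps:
sqrt(B(-95, 98) + (92*(-27) + 96)) = sqrt(98*(-95) + (92*(-27) + 96)) = sqrt(-9310 + (-2484 + 96)) = sqrt(-9310 - 2388) = sqrt(-11698) = I*sqrt(11698)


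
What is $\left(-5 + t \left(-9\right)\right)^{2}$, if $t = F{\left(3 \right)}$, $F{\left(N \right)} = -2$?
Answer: $169$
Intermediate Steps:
$t = -2$
$\left(-5 + t \left(-9\right)\right)^{2} = \left(-5 - -18\right)^{2} = \left(-5 + 18\right)^{2} = 13^{2} = 169$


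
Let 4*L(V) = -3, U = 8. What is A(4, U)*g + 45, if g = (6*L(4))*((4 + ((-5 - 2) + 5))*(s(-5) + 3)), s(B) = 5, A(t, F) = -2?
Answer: 189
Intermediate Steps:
L(V) = -3/4 (L(V) = (1/4)*(-3) = -3/4)
g = -72 (g = (6*(-3/4))*((4 + ((-5 - 2) + 5))*(5 + 3)) = -9*(4 + (-7 + 5))*8/2 = -9*(4 - 2)*8/2 = -9*8 = -9/2*16 = -72)
A(4, U)*g + 45 = -2*(-72) + 45 = 144 + 45 = 189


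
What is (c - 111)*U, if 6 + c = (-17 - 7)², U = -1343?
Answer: -616437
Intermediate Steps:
c = 570 (c = -6 + (-17 - 7)² = -6 + (-24)² = -6 + 576 = 570)
(c - 111)*U = (570 - 111)*(-1343) = 459*(-1343) = -616437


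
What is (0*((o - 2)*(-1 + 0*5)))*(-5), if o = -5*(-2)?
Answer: 0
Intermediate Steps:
o = 10
(0*((o - 2)*(-1 + 0*5)))*(-5) = (0*((10 - 2)*(-1 + 0*5)))*(-5) = (0*(8*(-1 + 0)))*(-5) = (0*(8*(-1)))*(-5) = (0*(-8))*(-5) = 0*(-5) = 0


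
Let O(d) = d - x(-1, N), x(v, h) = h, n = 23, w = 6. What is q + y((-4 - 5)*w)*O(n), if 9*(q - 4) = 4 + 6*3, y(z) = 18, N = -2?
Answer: 4108/9 ≈ 456.44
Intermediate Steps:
O(d) = 2 + d (O(d) = d - 1*(-2) = d + 2 = 2 + d)
q = 58/9 (q = 4 + (4 + 6*3)/9 = 4 + (4 + 18)/9 = 4 + (⅑)*22 = 4 + 22/9 = 58/9 ≈ 6.4444)
q + y((-4 - 5)*w)*O(n) = 58/9 + 18*(2 + 23) = 58/9 + 18*25 = 58/9 + 450 = 4108/9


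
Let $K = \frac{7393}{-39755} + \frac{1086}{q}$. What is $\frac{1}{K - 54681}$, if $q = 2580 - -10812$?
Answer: $- \frac{88733160}{4852027227481} \approx -1.8288 \cdot 10^{-5}$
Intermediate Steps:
$q = 13392$ ($q = 2580 + 10812 = 13392$)
$K = - \frac{9305521}{88733160}$ ($K = \frac{7393}{-39755} + \frac{1086}{13392} = 7393 \left(- \frac{1}{39755}\right) + 1086 \cdot \frac{1}{13392} = - \frac{7393}{39755} + \frac{181}{2232} = - \frac{9305521}{88733160} \approx -0.10487$)
$\frac{1}{K - 54681} = \frac{1}{- \frac{9305521}{88733160} - 54681} = \frac{1}{- \frac{4852027227481}{88733160}} = - \frac{88733160}{4852027227481}$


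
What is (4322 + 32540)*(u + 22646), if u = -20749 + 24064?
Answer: 956974382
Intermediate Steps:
u = 3315
(4322 + 32540)*(u + 22646) = (4322 + 32540)*(3315 + 22646) = 36862*25961 = 956974382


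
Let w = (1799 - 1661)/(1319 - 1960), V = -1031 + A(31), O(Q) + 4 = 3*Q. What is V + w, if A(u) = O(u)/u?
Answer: -20434230/19871 ≈ -1028.3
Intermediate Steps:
O(Q) = -4 + 3*Q
A(u) = (-4 + 3*u)/u
V = -31872/31 (V = -1031 + (3 - 4/31) = -1031 + 89/31 = -31872/31 ≈ -1028.1)
w = -138/641 (w = 138/(-641) = 138*(-1/641) = -138/641 ≈ -0.21529)
V + w = -31872/31 - 138/641 = -20434230/19871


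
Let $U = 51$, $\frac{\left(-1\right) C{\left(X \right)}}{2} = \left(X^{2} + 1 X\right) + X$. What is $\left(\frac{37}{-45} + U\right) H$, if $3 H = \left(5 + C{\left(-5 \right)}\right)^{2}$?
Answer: $\frac{282250}{27} \approx 10454.0$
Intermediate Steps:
$C{\left(X \right)} = - 4 X - 2 X^{2}$ ($C{\left(X \right)} = - 2 \left(\left(X^{2} + 1 X\right) + X\right) = - 2 \left(\left(X^{2} + X\right) + X\right) = - 2 \left(\left(X + X^{2}\right) + X\right) = - 2 \left(X^{2} + 2 X\right) = - 4 X - 2 X^{2}$)
$H = \frac{625}{3}$ ($H = \frac{\left(5 - - 10 \left(2 - 5\right)\right)^{2}}{3} = \frac{\left(5 - \left(-10\right) \left(-3\right)\right)^{2}}{3} = \frac{\left(5 - 30\right)^{2}}{3} = \frac{\left(-25\right)^{2}}{3} = \frac{1}{3} \cdot 625 = \frac{625}{3} \approx 208.33$)
$\left(\frac{37}{-45} + U\right) H = \left(\frac{37}{-45} + 51\right) \frac{625}{3} = \left(37 \left(- \frac{1}{45}\right) + 51\right) \frac{625}{3} = \left(- \frac{37}{45} + 51\right) \frac{625}{3} = \frac{2258}{45} \cdot \frac{625}{3} = \frac{282250}{27}$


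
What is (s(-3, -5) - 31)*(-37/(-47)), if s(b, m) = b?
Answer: -1258/47 ≈ -26.766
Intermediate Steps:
(s(-3, -5) - 31)*(-37/(-47)) = (-3 - 31)*(-37/(-47)) = -(-1258)*(-1)/47 = -34*37/47 = -1258/47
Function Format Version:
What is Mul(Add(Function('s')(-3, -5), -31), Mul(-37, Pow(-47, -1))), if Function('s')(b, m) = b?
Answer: Rational(-1258, 47) ≈ -26.766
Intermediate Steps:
Mul(Add(Function('s')(-3, -5), -31), Mul(-37, Pow(-47, -1))) = Mul(Add(-3, -31), Mul(-37, Pow(-47, -1))) = Mul(-34, Mul(-37, Rational(-1, 47))) = Mul(-34, Rational(37, 47)) = Rational(-1258, 47)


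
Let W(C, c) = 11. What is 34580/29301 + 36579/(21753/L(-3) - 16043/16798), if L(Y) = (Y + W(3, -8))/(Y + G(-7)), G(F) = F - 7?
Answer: 35389795882612/91009573213071 ≈ 0.38886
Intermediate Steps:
G(F) = -7 + F
L(Y) = (11 + Y)/(-14 + Y) (L(Y) = (Y + 11)/(Y + (-7 - 7)) = (11 + Y)/(Y - 14) = (11 + Y)/(-14 + Y))
34580/29301 + 36579/(21753/L(-3) - 16043/16798) = 34580/29301 + 36579/(21753/(((11 - 3)/(-14 - 3))) - 16043/16798) = 34580*(1/29301) + 36579/(21753/((8/(-17))) - 16043*1/16798) = 34580/29301 + 36579/(21753/((-1/17*8)) - 16043/16798) = 34580/29301 + 36579/(21753/(-8/17) - 16043/16798) = 34580/29301 + 36579/(21753*(-17/8) - 16043/16798) = 34580/29301 + 36579/(-369801/8 - 16043/16798) = 34580/29301 + 36579/(-3106022771/67192) = 34580/29301 + 36579*(-67192/3106022771) = 34580/29301 - 2457816168/3106022771 = 35389795882612/91009573213071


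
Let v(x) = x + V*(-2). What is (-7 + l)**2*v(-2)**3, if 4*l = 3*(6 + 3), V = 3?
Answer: -32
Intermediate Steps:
v(x) = -6 + x (v(x) = x + 3*(-2) = x - 6 = -6 + x)
l = 27/4 (l = (3*(6 + 3))/4 = (3*9)/4 = (1/4)*27 = 27/4 ≈ 6.7500)
(-7 + l)**2*v(-2)**3 = (-7 + 27/4)**2*(-6 - 2)**3 = (-1/4)**2*(-8)**3 = (1/16)*(-512) = -32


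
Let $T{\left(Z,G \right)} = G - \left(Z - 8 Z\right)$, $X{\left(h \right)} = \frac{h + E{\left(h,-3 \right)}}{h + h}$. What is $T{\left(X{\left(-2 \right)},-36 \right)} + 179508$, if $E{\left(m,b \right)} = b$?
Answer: $\frac{717923}{4} \approx 1.7948 \cdot 10^{5}$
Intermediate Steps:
$X{\left(h \right)} = \frac{-3 + h}{2 h}$ ($X{\left(h \right)} = \frac{h - 3}{h + h} = \frac{-3 + h}{2 h}$)
$T{\left(Z,G \right)} = G + 7 Z$ ($T{\left(Z,G \right)} = G - - 7 Z = G + 7 Z$)
$T{\left(X{\left(-2 \right)},-36 \right)} + 179508 = \left(-36 + 7 \frac{-3 - 2}{2 \left(-2\right)}\right) + 179508 = \left(-36 + 7 \cdot \frac{1}{2} \left(- \frac{1}{2}\right) \left(-5\right)\right) + 179508 = \left(-36 + 7 \cdot \frac{5}{4}\right) + 179508 = \left(-36 + \frac{35}{4}\right) + 179508 = - \frac{109}{4} + 179508 = \frac{717923}{4}$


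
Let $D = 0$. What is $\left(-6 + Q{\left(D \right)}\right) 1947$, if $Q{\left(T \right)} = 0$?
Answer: $-11682$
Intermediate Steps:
$\left(-6 + Q{\left(D \right)}\right) 1947 = \left(-6 + 0\right) 1947 = \left(-6\right) 1947 = -11682$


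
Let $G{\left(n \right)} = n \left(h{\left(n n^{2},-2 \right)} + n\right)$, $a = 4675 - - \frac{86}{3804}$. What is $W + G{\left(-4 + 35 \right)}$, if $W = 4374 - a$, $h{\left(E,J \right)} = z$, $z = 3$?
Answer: $\frac{1432163}{1902} \approx 752.98$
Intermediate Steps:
$h{\left(E,J \right)} = 3$
$a = \frac{8891893}{1902}$ ($a = 4675 - \left(-86\right) \frac{1}{3804} = 4675 - - \frac{43}{1902} = 4675 + \frac{43}{1902} = \frac{8891893}{1902} \approx 4675.0$)
$W = - \frac{572545}{1902}$ ($W = 4374 - \frac{8891893}{1902} = - \frac{572545}{1902} \approx -301.02$)
$G{\left(n \right)} = n \left(3 + n\right)$
$W + G{\left(-4 + 35 \right)} = - \frac{572545}{1902} + \left(-4 + 35\right) \left(3 + \left(-4 + 35\right)\right) = - \frac{572545}{1902} + 31 \left(3 + 31\right) = - \frac{572545}{1902} + 31 \cdot 34 = - \frac{572545}{1902} + 1054 = \frac{1432163}{1902}$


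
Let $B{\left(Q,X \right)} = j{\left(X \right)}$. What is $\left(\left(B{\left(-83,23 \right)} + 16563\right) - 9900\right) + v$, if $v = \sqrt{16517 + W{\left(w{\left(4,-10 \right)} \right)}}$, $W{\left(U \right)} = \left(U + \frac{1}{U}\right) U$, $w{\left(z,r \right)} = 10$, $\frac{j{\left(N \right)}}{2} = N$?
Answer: $6709 + \sqrt{16618} \approx 6837.9$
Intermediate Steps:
$j{\left(N \right)} = 2 N$
$B{\left(Q,X \right)} = 2 X$
$W{\left(U \right)} = U \left(U + \frac{1}{U}\right)$
$v = \sqrt{16618}$ ($v = \sqrt{16517 + \left(1 + 10^{2}\right)} = \sqrt{16517 + \left(1 + 100\right)} = \sqrt{16517 + 101} = \sqrt{16618} \approx 128.91$)
$\left(\left(B{\left(-83,23 \right)} + 16563\right) - 9900\right) + v = \left(\left(2 \cdot 23 + 16563\right) - 9900\right) + \sqrt{16618} = \left(\left(46 + 16563\right) - 9900\right) + \sqrt{16618} = \left(16609 - 9900\right) + \sqrt{16618} = 6709 + \sqrt{16618}$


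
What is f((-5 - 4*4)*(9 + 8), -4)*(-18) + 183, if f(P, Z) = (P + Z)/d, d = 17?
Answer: 9609/17 ≈ 565.24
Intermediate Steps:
f(P, Z) = P/17 + Z/17 (f(P, Z) = (P + Z)/17 = (P + Z)*(1/17) = P/17 + Z/17)
f((-5 - 4*4)*(9 + 8), -4)*(-18) + 183 = (((-5 - 4*4)*(9 + 8))/17 + (1/17)*(-4))*(-18) + 183 = (((-5 - 16)*17)/17 - 4/17)*(-18) + 183 = ((-21*17)/17 - 4/17)*(-18) + 183 = ((1/17)*(-357) - 4/17)*(-18) + 183 = (-21 - 4/17)*(-18) + 183 = -361/17*(-18) + 183 = 6498/17 + 183 = 9609/17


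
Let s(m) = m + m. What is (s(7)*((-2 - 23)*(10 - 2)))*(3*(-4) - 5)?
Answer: 47600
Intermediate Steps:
s(m) = 2*m
(s(7)*((-2 - 23)*(10 - 2)))*(3*(-4) - 5) = ((2*7)*((-2 - 23)*(10 - 2)))*(3*(-4) - 5) = (14*(-25*8))*(-12 - 5) = (14*(-200))*(-17) = -2800*(-17) = 47600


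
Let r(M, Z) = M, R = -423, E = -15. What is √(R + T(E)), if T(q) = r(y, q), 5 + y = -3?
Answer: I*√431 ≈ 20.761*I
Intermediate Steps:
y = -8 (y = -5 - 3 = -8)
T(q) = -8
√(R + T(E)) = √(-423 - 8) = √(-431) = I*√431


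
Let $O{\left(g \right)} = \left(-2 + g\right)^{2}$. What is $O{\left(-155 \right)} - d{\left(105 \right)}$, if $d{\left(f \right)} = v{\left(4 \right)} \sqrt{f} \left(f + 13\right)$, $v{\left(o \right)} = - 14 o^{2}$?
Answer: $24649 + 26432 \sqrt{105} \approx 2.955 \cdot 10^{5}$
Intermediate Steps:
$d{\left(f \right)} = - 224 \sqrt{f} \left(13 + f\right)$ ($d{\left(f \right)} = - 14 \cdot 4^{2} \sqrt{f} \left(f + 13\right) = \left(-14\right) 16 \sqrt{f} \left(13 + f\right) = - 224 \sqrt{f} \left(13 + f\right)$)
$O{\left(-155 \right)} - d{\left(105 \right)} = \left(-2 - 155\right)^{2} - 224 \sqrt{105} \left(-13 - 105\right) = \left(-157\right)^{2} - 224 \sqrt{105} \left(-13 - 105\right) = 24649 - 224 \sqrt{105} \left(-118\right) = 24649 - - 26432 \sqrt{105} = 24649 + 26432 \sqrt{105}$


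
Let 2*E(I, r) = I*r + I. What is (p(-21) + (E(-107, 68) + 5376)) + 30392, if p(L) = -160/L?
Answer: 1347533/42 ≈ 32084.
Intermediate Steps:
E(I, r) = I/2 + I*r/2 (E(I, r) = (I*r + I)/2 = (I + I*r)/2 = I/2 + I*r/2)
(p(-21) + (E(-107, 68) + 5376)) + 30392 = (-160/(-21) + ((½)*(-107)*(1 + 68) + 5376)) + 30392 = (-160*(-1/21) + ((½)*(-107)*69 + 5376)) + 30392 = (160/21 + (-7383/2 + 5376)) + 30392 = (160/21 + 3369/2) + 30392 = 71069/42 + 30392 = 1347533/42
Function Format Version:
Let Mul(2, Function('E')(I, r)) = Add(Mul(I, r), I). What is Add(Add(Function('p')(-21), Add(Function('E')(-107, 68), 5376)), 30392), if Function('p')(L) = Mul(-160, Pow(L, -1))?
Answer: Rational(1347533, 42) ≈ 32084.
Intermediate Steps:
Function('E')(I, r) = Add(Mul(Rational(1, 2), I), Mul(Rational(1, 2), I, r)) (Function('E')(I, r) = Mul(Rational(1, 2), Add(Mul(I, r), I)) = Mul(Rational(1, 2), Add(I, Mul(I, r))) = Add(Mul(Rational(1, 2), I), Mul(Rational(1, 2), I, r)))
Add(Add(Function('p')(-21), Add(Function('E')(-107, 68), 5376)), 30392) = Add(Add(Mul(-160, Pow(-21, -1)), Add(Mul(Rational(1, 2), -107, Add(1, 68)), 5376)), 30392) = Add(Add(Mul(-160, Rational(-1, 21)), Add(Mul(Rational(1, 2), -107, 69), 5376)), 30392) = Add(Add(Rational(160, 21), Add(Rational(-7383, 2), 5376)), 30392) = Add(Add(Rational(160, 21), Rational(3369, 2)), 30392) = Add(Rational(71069, 42), 30392) = Rational(1347533, 42)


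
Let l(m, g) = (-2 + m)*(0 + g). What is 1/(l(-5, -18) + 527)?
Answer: 1/653 ≈ 0.0015314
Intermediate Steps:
l(m, g) = g*(-2 + m) (l(m, g) = (-2 + m)*g = g*(-2 + m))
1/(l(-5, -18) + 527) = 1/(-18*(-2 - 5) + 527) = 1/(-18*(-7) + 527) = 1/(126 + 527) = 1/653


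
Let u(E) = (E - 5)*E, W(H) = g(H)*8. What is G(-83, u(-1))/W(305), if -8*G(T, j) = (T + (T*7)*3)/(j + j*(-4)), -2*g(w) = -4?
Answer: -913/1152 ≈ -0.79253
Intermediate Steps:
g(w) = 2 (g(w) = -½*(-4) = 2)
W(H) = 16 (W(H) = 2*8 = 16)
u(E) = E*(-5 + E) (u(E) = (-5 + E)*E = E*(-5 + E))
G(T, j) = 11*T/(12*j) (G(T, j) = -(T + (T*7)*3)/(8*(j + j*(-4))) = -(T + (7*T)*3)/(8*(j - 4*j)) = -(T + 21*T)/(8*((-3*j))) = -22*T*(-1/(3*j))/8 = -(-11)*T/(12*j) = 11*T/(12*j))
G(-83, u(-1))/W(305) = ((11/12)*(-83)/(-(-5 - 1)))/16 = ((11/12)*(-83)/(-1*(-6)))*(1/16) = ((11/12)*(-83)/6)*(1/16) = ((11/12)*(-83)*(⅙))*(1/16) = -913/72*1/16 = -913/1152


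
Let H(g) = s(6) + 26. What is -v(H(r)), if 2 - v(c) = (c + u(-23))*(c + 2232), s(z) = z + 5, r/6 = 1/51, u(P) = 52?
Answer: 201939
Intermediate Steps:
r = 2/17 (r = 6/51 = 6*(1/51) = 2/17 ≈ 0.11765)
s(z) = 5 + z
H(g) = 37 (H(g) = (5 + 6) + 26 = 11 + 26 = 37)
v(c) = 2 - (52 + c)*(2232 + c) (v(c) = 2 - (c + 52)*(c + 2232) = 2 - (52 + c)*(2232 + c))
-v(H(r)) = -(-116062 - 1*37² - 2284*37) = -(-116062 - 1*1369 - 84508) = -(-116062 - 1369 - 84508) = -1*(-201939) = 201939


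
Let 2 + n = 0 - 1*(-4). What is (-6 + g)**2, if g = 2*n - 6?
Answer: 64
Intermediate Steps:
n = 2 (n = -2 + (0 - 1*(-4)) = -2 + (0 + 4) = -2 + 4 = 2)
g = -2 (g = 2*2 - 6 = 4 - 6 = -2)
(-6 + g)**2 = (-6 - 2)**2 = (-8)**2 = 64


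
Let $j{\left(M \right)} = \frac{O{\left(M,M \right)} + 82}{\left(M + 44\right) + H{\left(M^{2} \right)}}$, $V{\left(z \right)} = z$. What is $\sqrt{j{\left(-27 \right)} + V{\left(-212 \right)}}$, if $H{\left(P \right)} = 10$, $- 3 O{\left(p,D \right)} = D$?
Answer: $\frac{i \sqrt{16899}}{9} \approx 14.444 i$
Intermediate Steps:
$O{\left(p,D \right)} = - \frac{D}{3}$
$j{\left(M \right)} = \frac{82 - \frac{M}{3}}{54 + M}$ ($j{\left(M \right)} = \frac{- \frac{M}{3} + 82}{\left(M + 44\right) + 10} = \frac{82 - \frac{M}{3}}{\left(44 + M\right) + 10} = \frac{82 - \frac{M}{3}}{54 + M}$)
$\sqrt{j{\left(-27 \right)} + V{\left(-212 \right)}} = \sqrt{\frac{246 - -27}{3 \left(54 - 27\right)} - 212} = \sqrt{\frac{246 + 27}{3 \cdot 27} - 212} = \sqrt{\frac{1}{3} \cdot \frac{1}{27} \cdot 273 - 212} = \sqrt{\frac{91}{27} - 212} = \sqrt{- \frac{5633}{27}} = \frac{i \sqrt{16899}}{9}$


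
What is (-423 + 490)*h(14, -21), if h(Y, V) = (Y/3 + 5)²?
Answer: 56347/9 ≈ 6260.8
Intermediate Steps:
h(Y, V) = (5 + Y/3)² (h(Y, V) = (Y*(⅓) + 5)² = (Y/3 + 5)² = (5 + Y/3)²)
(-423 + 490)*h(14, -21) = (-423 + 490)*((15 + 14)²/9) = 67*((⅑)*29²) = 67*((⅑)*841) = 67*(841/9) = 56347/9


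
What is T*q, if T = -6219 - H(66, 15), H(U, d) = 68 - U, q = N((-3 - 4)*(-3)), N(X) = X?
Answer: -130641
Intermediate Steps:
q = 21 (q = (-3 - 4)*(-3) = -7*(-3) = 21)
T = -6221 (T = -6219 - (68 - 1*66) = -6219 - (68 - 66) = -6219 - 1*2 = -6219 - 2 = -6221)
T*q = -6221*21 = -130641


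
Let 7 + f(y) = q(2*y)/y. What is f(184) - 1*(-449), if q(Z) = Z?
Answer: 444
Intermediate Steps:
f(y) = -5 (f(y) = -7 + (2*y)/y = -7 + 2 = -5)
f(184) - 1*(-449) = -5 - 1*(-449) = -5 + 449 = 444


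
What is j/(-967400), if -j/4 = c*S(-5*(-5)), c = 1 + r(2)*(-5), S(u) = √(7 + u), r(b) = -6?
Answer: 62*√2/120925 ≈ 0.00072509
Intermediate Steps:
c = 31 (c = 1 - 6*(-5) = 1 + 30 = 31)
j = -496*√2 (j = -124*√(7 - 5*(-5)) = -124*√(7 + 25) = -124*√32 = -124*4*√2 = -496*√2 ≈ -701.45)
j/(-967400) = -496*√2/(-967400) = -496*√2*(-1/967400) = 62*√2/120925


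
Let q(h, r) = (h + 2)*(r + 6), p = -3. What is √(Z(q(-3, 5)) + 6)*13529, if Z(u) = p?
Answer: 13529*√3 ≈ 23433.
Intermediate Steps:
q(h, r) = (2 + h)*(6 + r)
Z(u) = -3
√(Z(q(-3, 5)) + 6)*13529 = √(-3 + 6)*13529 = √3*13529 = 13529*√3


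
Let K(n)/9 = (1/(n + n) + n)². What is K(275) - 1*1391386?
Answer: -215002479991/302500 ≈ -7.1075e+5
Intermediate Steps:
K(n) = 9*(n + 1/(2*n))² (K(n) = 9*(1/(n + n) + n)² = 9*(1/(2*n) + n)² = 9*(n + 1/(2*n))²)
K(275) - 1*1391386 = (9/4)*(1 + 2*275²)²/275² - 1*1391386 = (9/4)*(1/75625)*(1 + 2*75625)² - 1391386 = (9/4)*(1/75625)*(1 + 151250)² - 1391386 = (9/4)*(1/75625)*151251² - 1391386 = (9/4)*(1/75625)*22876865001 - 1391386 = 205891785009/302500 - 1391386 = -215002479991/302500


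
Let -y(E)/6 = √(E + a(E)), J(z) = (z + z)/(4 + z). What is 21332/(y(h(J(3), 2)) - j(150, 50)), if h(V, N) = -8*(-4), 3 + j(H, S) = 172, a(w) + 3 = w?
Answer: -3605108/26365 + 127992*√61/26365 ≈ -98.823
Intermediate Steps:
a(w) = -3 + w
J(z) = 2*z/(4 + z) (J(z) = (2*z)/(4 + z) = 2*z/(4 + z))
j(H, S) = 169 (j(H, S) = -3 + 172 = 169)
h(V, N) = 32
y(E) = -6*√(-3 + 2*E) (y(E) = -6*√(E + (-3 + E)) = -6*√(-3 + 2*E))
21332/(y(h(J(3), 2)) - j(150, 50)) = 21332/(-6*√(-3 + 2*32) - 1*169) = 21332/(-6*√(-3 + 64) - 169) = 21332/(-6*√61 - 169) = 21332/(-169 - 6*√61)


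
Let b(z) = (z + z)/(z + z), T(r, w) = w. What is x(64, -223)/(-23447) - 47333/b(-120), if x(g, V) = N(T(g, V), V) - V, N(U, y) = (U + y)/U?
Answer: -1109817076/23447 ≈ -47333.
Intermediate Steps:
b(z) = 1 (b(z) = (2*z)/((2*z)) = (2*z)*(1/(2*z)) = 1)
N(U, y) = (U + y)/U
x(g, V) = 2 - V (x(g, V) = (V + V)/V - V = (2*V)/V - V = 2 - V)
x(64, -223)/(-23447) - 47333/b(-120) = (2 - 1*(-223))/(-23447) - 47333/1 = (2 + 223)*(-1/23447) - 47333*1 = 225*(-1/23447) - 47333 = -225/23447 - 47333 = -1109817076/23447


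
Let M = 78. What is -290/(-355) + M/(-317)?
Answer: 12848/22507 ≈ 0.57084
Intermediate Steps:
-290/(-355) + M/(-317) = -290/(-355) + 78/(-317) = -290*(-1/355) + 78*(-1/317) = 58/71 - 78/317 = 12848/22507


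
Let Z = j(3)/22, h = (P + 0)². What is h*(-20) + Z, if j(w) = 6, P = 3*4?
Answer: -31677/11 ≈ -2879.7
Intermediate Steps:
P = 12
h = 144 (h = (12 + 0)² = 12² = 144)
Z = 3/11 (Z = 6/22 = 6*(1/22) = 3/11 ≈ 0.27273)
h*(-20) + Z = 144*(-20) + 3/11 = -2880 + 3/11 = -31677/11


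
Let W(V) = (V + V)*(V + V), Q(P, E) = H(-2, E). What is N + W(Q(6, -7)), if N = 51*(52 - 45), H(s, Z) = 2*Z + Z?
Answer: 2121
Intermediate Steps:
H(s, Z) = 3*Z
Q(P, E) = 3*E
W(V) = 4*V**2 (W(V) = (2*V)*(2*V) = 4*V**2)
N = 357 (N = 51*7 = 357)
N + W(Q(6, -7)) = 357 + 4*(3*(-7))**2 = 357 + 4*(-21)**2 = 357 + 4*441 = 357 + 1764 = 2121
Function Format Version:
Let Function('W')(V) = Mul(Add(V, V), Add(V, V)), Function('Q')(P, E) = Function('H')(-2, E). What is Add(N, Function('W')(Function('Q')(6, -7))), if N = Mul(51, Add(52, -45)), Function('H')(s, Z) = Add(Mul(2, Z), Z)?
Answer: 2121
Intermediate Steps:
Function('H')(s, Z) = Mul(3, Z)
Function('Q')(P, E) = Mul(3, E)
Function('W')(V) = Mul(4, Pow(V, 2)) (Function('W')(V) = Mul(Mul(2, V), Mul(2, V)) = Mul(4, Pow(V, 2)))
N = 357 (N = Mul(51, 7) = 357)
Add(N, Function('W')(Function('Q')(6, -7))) = Add(357, Mul(4, Pow(Mul(3, -7), 2))) = Add(357, Mul(4, Pow(-21, 2))) = Add(357, Mul(4, 441)) = Add(357, 1764) = 2121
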